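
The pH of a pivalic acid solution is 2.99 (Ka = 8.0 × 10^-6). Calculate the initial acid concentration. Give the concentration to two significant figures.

[H+] = 10^(-2.99) = 1.02 × 10^-3 M = x
Ka = x²/(C₀ − x) ⇒ C₀ = x + x²/Ka
C₀ = 1.02 × 10^-3 + (1.02 × 10^-3)²/(8.0 × 10^-6) = 1.31 × 10^-1 M

C₀ = 1.3 × 10^-1 M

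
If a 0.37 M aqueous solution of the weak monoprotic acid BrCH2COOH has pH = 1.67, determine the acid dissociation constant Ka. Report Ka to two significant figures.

[H+] = 10^(-1.67) = 2.14 × 10^-2 M
At equilibrium [HA] = 0.37 − 2.14 × 10^-2 = 3.49 × 10^-1 M
Ka = [H+][A-]/[HA] = (2.14 × 10^-2)² / 3.49 × 10^-1 = 1.3 × 10^-3

Ka = 1.3 × 10^-3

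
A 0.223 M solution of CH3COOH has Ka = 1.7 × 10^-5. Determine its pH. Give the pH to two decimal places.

CH3COOH ⇌ CH3COO- + H+
Let x = [H+] at equilibrium. Ka = x²/(0.223 − x).
Neglecting x in the denominator: x = √(1.7 × 10^-5 × 0.223) = 1.95 × 10^-3 M
pH = −log(1.95 × 10^-3) = 2.71

pH = 2.71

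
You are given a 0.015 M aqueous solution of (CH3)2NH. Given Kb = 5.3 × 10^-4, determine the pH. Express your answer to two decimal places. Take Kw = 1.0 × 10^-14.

(CH3)2NH + H2O ⇌ (CH3)2NH2+ + OH-
Kb = [OH-]²/(0.015 − [OH-]) = 5.3 × 10^-4
The 5% rule fails; solving [OH-]² + Kb·[OH-] − Kb·C₀ = 0 exactly:
[OH-] = (−Kb + √(Kb² + 4·Kb·C₀))/2 = 2.57 × 10^-3 M
pOH = −log(2.57 × 10^-3) = 2.59; pH = 14.00 − 2.59 = 11.41

pH = 11.41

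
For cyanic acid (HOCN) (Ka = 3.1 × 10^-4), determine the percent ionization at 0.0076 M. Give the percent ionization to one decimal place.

HOCN ⇌ OCN- + H+; let x = [H+] at equilibrium.
Ka = x²/(C₀ − x); solving the quadratic gives x = 1.39 × 10^-3 M.
% ionization = x/C₀ × 100% = 1.39 × 10^-3/0.0076 × 100% = 18.3%

18.3%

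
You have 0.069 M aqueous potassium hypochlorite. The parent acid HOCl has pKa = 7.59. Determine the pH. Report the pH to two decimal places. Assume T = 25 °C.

OCl- is the conjugate base of the weak acid HOCl.
Ka = 10^(−7.59) = 2.57 × 10^-8
Kb = Kw/Ka = 1.0×10^-14 / 2.57 × 10^-8 = 3.89 × 10^-7
Kb = x²/(0.069 − x) = 3.89 × 10^-7
Assume x ≪ 0.069: x ≈ √(3.89 × 10^-7 × 0.069) = 1.64 × 10^-4 M
(x/C₀ = 0.24% < 5%, so the approximation holds.)
pOH = −log(1.64 × 10^-4) = 3.79; pH = 14.00 − 3.79 = 10.21

pH = 10.21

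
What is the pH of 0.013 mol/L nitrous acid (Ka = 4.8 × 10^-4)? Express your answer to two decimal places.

pH = 2.64

HNO2 ⇌ NO2- + H+
From the ICE table, Ka = x²/(0.013 − x) = 4.8 × 10^-4.
Here C₀/Ka ≈ 27.1, so the small-x approximation fails. Use the quadratic:
x = [−0.00048 + √(0.00048² + 2.5e-05)]/2 = 2.27 × 10^-3 M
pH = −log[H+] = −log(2.27 × 10^-3) = 2.64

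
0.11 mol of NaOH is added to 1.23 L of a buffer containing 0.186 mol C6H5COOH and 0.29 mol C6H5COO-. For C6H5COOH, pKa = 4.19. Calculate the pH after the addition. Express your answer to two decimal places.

pH = 4.91

OH- converts C6H5COOH to C6H5COO-: C6H5COOH → 0.076 mol, C6H5COO- → 0.4 mol.
Henderson–Hasselbalch with mole ratio 0.4/0.076: pH = 4.19 + (+0.721)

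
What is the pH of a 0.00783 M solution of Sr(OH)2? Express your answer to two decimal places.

Sr(OH)2 is a strong base (each formula unit releases 2 OH-); [OH-] = 0.0157 M.
pOH = -log(0.0157) = 1.81
pH = 14.00 - 1.81 = 12.19

pH = 12.19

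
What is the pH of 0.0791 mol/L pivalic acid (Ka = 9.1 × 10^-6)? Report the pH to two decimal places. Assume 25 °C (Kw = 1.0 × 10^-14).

pH = 3.07

(CH3)3CCOOH ⇌ (CH3)3CCOO- + H+
Let x = [H+] at equilibrium. Ka = x²/(0.0791 − x).
Assume x ≪ 0.0791: x ≈ √(9.1 × 10^-6 × 0.0791) = 8.48 × 10^-4 M
Check: 1.1% ionized — well under 5%, approximation valid.
pH = −log[H+] = −log(8.48 × 10^-4) = 3.07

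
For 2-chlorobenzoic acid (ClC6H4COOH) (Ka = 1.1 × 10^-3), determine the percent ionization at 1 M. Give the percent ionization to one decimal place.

3.3%

ClC6H4COOH ⇌ ClC6H4COO- + H+; let x = [H+] at equilibrium.
x ≈ √(Ka·C₀) = √(1.1 × 10^-3 × 1) = 3.32 × 10^-2 M
% ionization = x/C₀ × 100% = 3.32 × 10^-2/1 × 100% = 3.3%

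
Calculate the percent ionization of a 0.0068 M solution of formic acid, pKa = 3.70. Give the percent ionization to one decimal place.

HCOOH ⇌ HCOO- + H+; let x = [H+] at equilibrium.
Ka = 10^(−3.70) = 2.00 × 10^-4
Ka = x²/(C₀ − x); solving the quadratic gives x = 1.07 × 10^-3 M.
% ionization = x/C₀ × 100% = 1.07 × 10^-3/0.0068 × 100% = 15.7%

15.7%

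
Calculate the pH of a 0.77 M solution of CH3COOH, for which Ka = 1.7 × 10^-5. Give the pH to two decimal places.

CH3COOH ⇌ CH3COO- + H+
From the ICE table, Ka = [H+]²/(0.77 − [H+]) = 1.7 × 10^-5.
Since Ka ≪ C₀, [H+] ≈ √(Ka·C₀) = 3.62 × 10^-3 M.
([H+]/C₀ = 0.47% < 5%, so the approximation holds.)
pH = −log[H+] = −log(3.62 × 10^-3) = 2.44

pH = 2.44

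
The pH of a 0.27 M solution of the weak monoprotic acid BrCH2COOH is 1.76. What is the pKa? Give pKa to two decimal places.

[H+] = 10^(-1.76) = 1.74 × 10^-2 M
At equilibrium [HA] = 0.27 − 1.74 × 10^-2 = 2.53 × 10^-1 M
Ka = [H+][A-]/[HA] = (1.74 × 10^-2)² / 2.53 × 10^-1 = 1.20 × 10^-3
pKa = -log(1.20 × 10^-3) = 2.92

pKa = 2.92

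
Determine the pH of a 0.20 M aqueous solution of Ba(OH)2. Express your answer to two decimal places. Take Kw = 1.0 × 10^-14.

pH = 13.60

Ba(OH)2 is a strong base (each formula unit releases 2 OH-); [OH-] = 0.4 M.
pOH = -log(0.4) = 0.40
pH = 14.00 - 0.40 = 13.60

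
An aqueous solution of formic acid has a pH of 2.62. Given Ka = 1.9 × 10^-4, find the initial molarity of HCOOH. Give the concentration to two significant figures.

[H+] = 10^(-2.62) = 2.40 × 10^-3 M = x
Ka = x²/(C₀ − x) ⇒ C₀ = x + x²/Ka
C₀ = 2.40 × 10^-3 + (2.40 × 10^-3)²/(1.9 × 10^-4) = 3.27 × 10^-2 M

C₀ = 3.3 × 10^-2 M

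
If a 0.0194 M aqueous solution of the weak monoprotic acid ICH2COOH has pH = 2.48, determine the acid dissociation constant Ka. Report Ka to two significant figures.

[H+] = 10^(-2.48) = 3.31 × 10^-3 M
At equilibrium [HA] = 0.0194 − 3.31 × 10^-3 = 1.61 × 10^-2 M
Ka = [H+][A-]/[HA] = (3.31 × 10^-3)² / 1.61 × 10^-2 = 6.8 × 10^-4

Ka = 6.8 × 10^-4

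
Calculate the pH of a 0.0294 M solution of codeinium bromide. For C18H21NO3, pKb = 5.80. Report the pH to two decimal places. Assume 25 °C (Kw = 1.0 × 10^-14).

pH = 4.87

C18H22NO3+ is the conjugate acid of the weak base C18H21NO3.
Kb = 10^(−5.80) = 1.58 × 10^-6
Ka = Kw/Kb = 1.0×10^-14 / 1.58 × 10^-6 = 6.33 × 10^-9
Ka = [H+]²/(0.0294 − [H+]) = 6.33 × 10^-9
Neglecting [H+] in the denominator: [H+] = √(6.33 × 10^-9 × 0.0294) = 1.36 × 10^-5 M
Check: 0.046% ionized — well under 5%, approximation valid.
pH = −log[H+] = −log(1.36 × 10^-5) = 4.87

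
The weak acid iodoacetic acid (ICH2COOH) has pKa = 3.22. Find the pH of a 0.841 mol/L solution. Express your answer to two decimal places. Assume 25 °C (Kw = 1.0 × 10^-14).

ICH2COOH ⇌ ICH2COO- + H+
Ka = 10^(−3.22) = 6.03 × 10^-4
From the ICE table, Ka = x²/(0.841 − x) = 6.03 × 10^-4.
Assume x ≪ 0.841: x ≈ √(6.03 × 10^-4 × 0.841) = 2.25 × 10^-2 M
(x/C₀ = 2.7% < 5%, so the approximation holds.)
pH = −log[H+] = −log(2.25 × 10^-2) = 1.65

pH = 1.65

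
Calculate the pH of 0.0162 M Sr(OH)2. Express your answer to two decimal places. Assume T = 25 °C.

Sr(OH)2 is a strong base (each formula unit releases 2 OH-); [OH-] = 0.0324 M.
pOH = -log(0.0324) = 1.49
pH = 14.00 - 1.49 = 12.51

pH = 12.51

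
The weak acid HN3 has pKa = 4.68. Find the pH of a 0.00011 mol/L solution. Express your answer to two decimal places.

HN3 ⇌ N3- + H+
Ka = 10^(−4.68) = 2.09 × 10^-5
Ka = [H+]²/(0.00011 − [H+]) = 2.09 × 10^-5
Here C₀/Ka ≈ 5.26, so the small-[H+] approximation fails. Use the quadratic:
[H+] = [−2.09e-05 + √(2.09e-05² + 9.2e-09)]/2 = 3.86 × 10^-5 M
pH = −log(3.86 × 10^-5) = 4.41

pH = 4.41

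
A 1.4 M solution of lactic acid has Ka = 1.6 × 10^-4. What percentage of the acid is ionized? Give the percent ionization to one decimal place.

CH3CH(OH)COOH ⇌ CH3CH(OH)COO- + H+; let x = [H+] at equilibrium.
x ≈ √(Ka·C₀) = √(1.6 × 10^-4 × 1.4) = 1.50 × 10^-2 M
Fraction ionized = 1.50 × 10^-2 / 1.4 = 0.0107 → 1.1%

1.1%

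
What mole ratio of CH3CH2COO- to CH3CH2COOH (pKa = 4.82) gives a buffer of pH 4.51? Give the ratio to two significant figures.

ratio = 0.49

pH = pKa + log(r) ⇒ log(r) = 4.51 − 4.82 = -0.31
r = [CH3CH2COO-]/[CH3CH2COOH] = 10^(-0.31) = 0.49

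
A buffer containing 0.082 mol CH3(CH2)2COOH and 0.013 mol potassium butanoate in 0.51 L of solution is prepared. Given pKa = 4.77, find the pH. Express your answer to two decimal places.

pH = 3.97

Using pH = pKa + log([base]/[acid]) with [base]/[acid] = 0.013/0.082:
pH = 4.77 + (-0.800) = 3.97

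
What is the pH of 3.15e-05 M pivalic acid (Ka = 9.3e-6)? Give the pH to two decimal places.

pH = 4.88

(CH3)3CCOOH ⇌ (CH3)3CCOO- + H+
From the ICE table, Ka = x²/(3.15e-05 − x) = 9.3 × 10^-6.
x is not negligible relative to C₀; solve x² + 9.3e-06·x − 2.93e-10 = 0.
x = (−Ka + √(Ka² + 4·Ka·C₀))/2 = 1.31 × 10^-5 M
pH = −log(1.31 × 10^-5) = 4.88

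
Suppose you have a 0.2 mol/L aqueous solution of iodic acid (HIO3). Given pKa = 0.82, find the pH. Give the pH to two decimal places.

pH = 0.94

HIO3 ⇌ IO3- + H+
Ka = 10^(−0.82) = 1.51 × 10^-1
Ka = [H+]²/(0.2 − [H+]) = 1.51 × 10^-1
The 5% rule fails; solving [H+]² + Ka·[H+] − Ka·C₀ = 0 exactly:
[H+] = (−Ka + √(Ka² + 4·Ka·C₀))/2 = 1.14 × 10^-1 M
pH = −log[H+] = −log(1.14 × 10^-1) = 0.94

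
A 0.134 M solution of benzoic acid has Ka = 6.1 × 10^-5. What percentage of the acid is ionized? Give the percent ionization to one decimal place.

C6H5COOH ⇌ C6H5COO- + H+; let x = [H+] at equilibrium.
x ≈ √(Ka·C₀) = √(6.1 × 10^-5 × 0.134) = 2.86 × 10^-3 M
Fraction ionized = 2.86 × 10^-3 / 0.134 = 0.0213 → 2.1%

2.1%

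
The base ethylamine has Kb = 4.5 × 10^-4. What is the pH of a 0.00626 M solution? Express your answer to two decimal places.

C2H5NH2 + H2O ⇌ C2H5NH3+ + OH-
From the ICE table, Kb = x²/(0.00626 − x) = 4.5 × 10^-4.
The 5% rule fails; solving x² + Kb·x − Kb·C₀ = 0 exactly:
x = (−Kb + √(Kb² + 4·Kb·C₀))/2 = 1.47 × 10^-3 M
pOH = −log(1.47 × 10^-3) = 2.83; pH = 14.00 − 2.83 = 11.17

pH = 11.17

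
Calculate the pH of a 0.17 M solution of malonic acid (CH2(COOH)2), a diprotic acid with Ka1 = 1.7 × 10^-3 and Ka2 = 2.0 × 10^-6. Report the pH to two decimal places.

pH = 1.79

Ka1 ≫ Ka2, so treat the first dissociation as the only significant source of H+.
Ka1 = x²/(0.17 − x) = 1.7 × 10^-3
Solving the quadratic: x = (−Ka1 + √(Ka1² + 4·Ka1·C₀))/2 = 1.62 × 10^-2 M
pH = −log(1.62 × 10^-2) = 1.79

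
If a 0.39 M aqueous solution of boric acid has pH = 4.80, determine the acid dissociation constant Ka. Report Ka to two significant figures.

[H+] = 10^(-4.80) = 1.58 × 10^-5 M
At equilibrium [HA] = 0.39 − 1.58 × 10^-5 = 3.90 × 10^-1 M
Ka = [H+][A-]/[HA] = (1.58 × 10^-5)² / 3.90 × 10^-1 = 6.4 × 10^-10

Ka = 6.4 × 10^-10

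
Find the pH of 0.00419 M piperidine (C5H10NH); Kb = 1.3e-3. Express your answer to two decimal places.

pH = 11.25

C5H10NH + H2O ⇌ C5H10NH2+ + OH-
From the ICE table, Kb = x²/(0.00419 − x) = 1.3 × 10^-3.
x is not negligible relative to C₀; solve x² + 0.0013·x − 5.45e-06 = 0.
x = (−Kb + √(Kb² + 4·Kb·C₀))/2 = 1.77 × 10^-3 M
pOH = −log(1.77 × 10^-3) = 2.75; pH = 14.00 − 2.75 = 11.25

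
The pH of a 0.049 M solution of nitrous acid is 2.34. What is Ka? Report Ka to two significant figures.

Ka = 4.7 × 10^-4

[H+] = 10^(-2.34) = 4.57 × 10^-3 M
At equilibrium [HA] = 0.049 − 4.57 × 10^-3 = 4.44 × 10^-2 M
Ka = [H+][A-]/[HA] = (4.57 × 10^-3)² / 4.44 × 10^-2 = 4.7 × 10^-4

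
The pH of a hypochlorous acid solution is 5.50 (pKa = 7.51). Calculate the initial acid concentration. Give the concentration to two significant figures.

C₀ = 3.3 × 10^-4 M

[H+] = 10^(-5.50) = 3.16 × 10^-6 M = x
Ka = 10^(−7.51) = 3.09 × 10^-8
Ka = x²/(C₀ − x) ⇒ C₀ = x + x²/Ka
C₀ = 3.16 × 10^-6 + (3.16 × 10^-6)²/(3.09 × 10^-8) = 3.26 × 10^-4 M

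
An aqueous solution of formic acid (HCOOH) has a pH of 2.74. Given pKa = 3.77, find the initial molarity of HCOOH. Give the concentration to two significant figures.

C₀ = 2.1 × 10^-2 M

[H+] = 10^(-2.74) = 1.82 × 10^-3 M = x
Ka = 10^(−3.77) = 1.70 × 10^-4
Ka = x²/(C₀ − x) ⇒ C₀ = x + x²/Ka
C₀ = 1.82 × 10^-3 + (1.82 × 10^-3)²/(1.70 × 10^-4) = 2.13 × 10^-2 M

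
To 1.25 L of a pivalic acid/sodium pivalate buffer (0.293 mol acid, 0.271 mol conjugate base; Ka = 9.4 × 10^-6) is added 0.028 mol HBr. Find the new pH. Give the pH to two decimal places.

pH = 4.91

After neutralization: n((CH3)3CCOOH) = 0.321 mol, n((CH3)3CCOO-) = 0.243 mol.
pKa = −log(9.4 × 10^-6) = 5.027
pH = pKa + log(n_(CH3)3CCOO-/n_(CH3)3CCOOH) = 5.027 + log(0.243/0.321) = 5.027 + (-0.121)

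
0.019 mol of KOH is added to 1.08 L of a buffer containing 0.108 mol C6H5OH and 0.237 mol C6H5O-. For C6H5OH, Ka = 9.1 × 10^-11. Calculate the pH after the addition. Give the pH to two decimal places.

pH = 10.50

OH- converts C6H5OH to C6H5O-: C6H5OH → 0.089 mol, C6H5O- → 0.256 mol.
pKa = −log(9.1 × 10^-11) = 10.041
Henderson–Hasselbalch with mole ratio 0.256/0.089: pH = 10.041 + (+0.459)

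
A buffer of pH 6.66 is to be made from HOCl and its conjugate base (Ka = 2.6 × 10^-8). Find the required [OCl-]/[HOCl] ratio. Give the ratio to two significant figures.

ratio = 0.12

pKa = -log(2.6 × 10^-8) = 7.585
pH = pKa + log(r) ⇒ log(r) = 6.66 − 7.585 = -0.925
r = [OCl-]/[HOCl] = 10^(-0.925) = 0.119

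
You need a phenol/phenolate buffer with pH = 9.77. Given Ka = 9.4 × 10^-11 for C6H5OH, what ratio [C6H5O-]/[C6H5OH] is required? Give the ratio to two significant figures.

pKa = -log(9.4 × 10^-11) = 10.027
pH = pKa + log(r) ⇒ log(r) = 9.77 − 10.027 = -0.257
r = [C6H5O-]/[C6H5OH] = 10^(-0.257) = 0.553

ratio = 0.55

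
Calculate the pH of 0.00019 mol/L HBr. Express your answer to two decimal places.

HBr is a strong acid and dissociates completely, so [H+] = 0.00019 M.
pH = -log(0.00019) = 3.72

pH = 3.72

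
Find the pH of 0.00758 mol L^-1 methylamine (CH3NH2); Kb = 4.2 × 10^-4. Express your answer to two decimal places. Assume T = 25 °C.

pH = 11.20

CH3NH2 + H2O ⇌ CH3NH3+ + OH-
From the ICE table, Kb = [OH-]²/(0.00758 − [OH-]) = 4.2 × 10^-4.
Here C₀/Kb ≈ 18, so the small-[OH-] approximation fails. Use the quadratic:
[OH-] = (−Kb + √(Kb² + 4·Kb·C₀))/2 = 1.59 × 10^-3 M
pOH = −log(1.59 × 10^-3) = 2.80; pH = 14.00 − 2.80 = 11.20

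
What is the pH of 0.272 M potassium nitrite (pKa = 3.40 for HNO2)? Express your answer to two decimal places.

NO2- is the conjugate base of the weak acid HNO2.
Ka = 10^(−3.40) = 3.98 × 10^-4
Kb = Kw/Ka = 1.0×10^-14 / 3.98 × 10^-4 = 2.51 × 10^-11
Let x = [OH-] at equilibrium. Kb = x²/(0.272 − x).
Assume x ≪ 0.272: x ≈ √(2.51 × 10^-11 × 0.272) = 2.61 × 10^-6 M
Check: 0.00096% ionized — well under 5%, approximation valid.
pOH = 5.58, so pH = 14.00 − pOH = 8.42

pH = 8.42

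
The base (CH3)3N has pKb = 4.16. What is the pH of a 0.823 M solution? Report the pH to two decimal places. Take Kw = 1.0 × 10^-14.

(CH3)3N + H2O ⇌ (CH3)3NH+ + OH-
Kb = 10^(−4.16) = 6.92 × 10^-5
Kb = x²/(0.823 − x) = 6.92 × 10^-5
Assume x ≪ 0.823: x ≈ √(6.92 × 10^-5 × 0.823) = 7.55 × 10^-3 M
pOH = −log(7.55 × 10^-3) = 2.12; pH = 14.00 − 2.12 = 11.88

pH = 11.88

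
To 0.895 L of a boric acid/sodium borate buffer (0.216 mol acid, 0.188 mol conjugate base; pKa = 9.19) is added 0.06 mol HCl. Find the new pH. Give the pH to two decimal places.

Added H+ converts B(OH)4- to B(OH)3: B(OH)3 → 0.276 mol, B(OH)4- → 0.128 mol.
Henderson–Hasselbalch with mole ratio 0.128/0.276: pH = 9.19 + (-0.334)

pH = 8.86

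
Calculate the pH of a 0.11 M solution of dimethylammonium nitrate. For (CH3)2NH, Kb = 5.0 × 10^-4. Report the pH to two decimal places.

pH = 5.83

(CH3)2NH2+ is the conjugate acid of the weak base (CH3)2NH.
Ka = Kw/Kb = 1.0×10^-14 / 5.0 × 10^-4 = 2.00 × 10^-11
From the ICE table, Ka = [H+]²/(0.11 − [H+]) = 2.00 × 10^-11.
Assume [H+] ≪ 0.11: [H+] ≈ √(2.00 × 10^-11 × 0.11) = 1.48 × 10^-6 M
Check: 0.0013% ionized — well under 5%, approximation valid.
pH = −log[H+] = −log(1.48 × 10^-6) = 5.83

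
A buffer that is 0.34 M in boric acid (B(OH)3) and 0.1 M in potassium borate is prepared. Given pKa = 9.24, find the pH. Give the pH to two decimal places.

pH = 8.71

Henderson–Hasselbalch: pH = pKa + log([B(OH)4-]/[B(OH)3]) = 9.24 + log(0.1/0.34)
pH = 9.24 + (-0.531) = 8.71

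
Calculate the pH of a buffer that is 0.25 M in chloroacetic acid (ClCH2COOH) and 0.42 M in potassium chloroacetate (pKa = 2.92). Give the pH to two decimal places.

pH = 3.15

Henderson–Hasselbalch: pH = pKa + log([ClCH2COO-]/[ClCH2COOH]) = 2.92 + log(0.42/0.25)
pH = 2.92 + (+0.225) = 3.15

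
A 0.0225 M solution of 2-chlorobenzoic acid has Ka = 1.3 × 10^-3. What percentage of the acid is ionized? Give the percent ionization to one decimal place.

ClC6H4COOH ⇌ ClC6H4COO- + H+; let x = [H+] at equilibrium.
Ka = x²/(C₀ − x); solving the quadratic gives x = 4.80 × 10^-3 M.
Fraction ionized = 4.80 × 10^-3 / 0.0225 = 0.2133 → 21.3%

21.3%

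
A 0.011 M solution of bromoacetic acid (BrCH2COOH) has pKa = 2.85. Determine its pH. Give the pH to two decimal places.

pH = 2.48

BrCH2COOH ⇌ BrCH2COO- + H+
Ka = 10^(−2.85) = 1.41 × 10^-3
Ka = [H+]²/(0.011 − [H+]) = 1.41 × 10^-3
[H+] is not negligible relative to C₀; solve [H+]² + 0.00141·[H+] − 1.55e-05 = 0.
[H+] = (−Ka + √(Ka² + 4·Ka·C₀))/2 = 3.30 × 10^-3 M
pH = −log[H+] = −log(3.30 × 10^-3) = 2.48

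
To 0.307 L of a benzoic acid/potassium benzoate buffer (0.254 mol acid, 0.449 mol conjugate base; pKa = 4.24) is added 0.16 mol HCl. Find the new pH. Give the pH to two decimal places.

After neutralization: n(C6H5COOH) = 0.414 mol, n(C6H5COO-) = 0.289 mol.
pH = pKa + log([A⁻]/[HA]) = 4.24 + log(0.289/0.414) = 4.24 -0.156

pH = 4.08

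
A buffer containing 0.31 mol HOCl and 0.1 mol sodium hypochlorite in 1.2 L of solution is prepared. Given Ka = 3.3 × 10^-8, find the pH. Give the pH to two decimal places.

pH = 6.99

pKa = −log(3.3 × 10^-8) = 7.481
pH = pKa + log([A⁻]/[HA]) = 7.481 + log(0.1/0.31)
pH = 7.481 + (-0.491) = 6.99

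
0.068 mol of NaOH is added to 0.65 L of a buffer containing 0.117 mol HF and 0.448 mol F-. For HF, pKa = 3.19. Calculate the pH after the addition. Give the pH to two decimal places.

After neutralization: n(HF) = 0.049 mol, n(F-) = 0.516 mol.
pH = pKa + log(n_F-/n_HF) = 3.19 + log(0.516/0.049) = 3.19 + (+1.022)

pH = 4.21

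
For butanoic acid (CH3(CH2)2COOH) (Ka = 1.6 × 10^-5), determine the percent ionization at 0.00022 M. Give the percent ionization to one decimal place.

CH3(CH2)2COOH ⇌ CH3(CH2)2COO- + H+; let x = [H+] at equilibrium.
Solve x² + 1.6e-05x − 3.52e-09 = 0 → x = 5.19 × 10^-5 M
% ionization = x/C₀ × 100% = 5.19 × 10^-5/0.00022 × 100% = 23.6%

23.6%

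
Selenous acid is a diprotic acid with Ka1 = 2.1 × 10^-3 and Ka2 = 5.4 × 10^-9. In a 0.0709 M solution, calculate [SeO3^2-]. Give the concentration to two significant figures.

First ionization gives [H+] ≈ [HSeO3-] = 1.12 × 10^-2 M.
Second step: Ka2 = [H+][SeO3^2-]/[HSeO3-] ≈ [SeO3^2-] (since [H+] ≈ [HSeO3-]).
So [SeO3^2-] ≈ Ka2.

5.4 × 10^-9 M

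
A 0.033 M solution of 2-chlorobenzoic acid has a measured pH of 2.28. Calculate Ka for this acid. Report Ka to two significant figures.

Ka = 9.9 × 10^-4

[H+] = 10^(-2.28) = 5.25 × 10^-3 M
At equilibrium [HA] = 0.033 − 5.25 × 10^-3 = 2.78 × 10^-2 M
Ka = [H+][A-]/[HA] = (5.25 × 10^-3)² / 2.78 × 10^-2 = 9.9 × 10^-4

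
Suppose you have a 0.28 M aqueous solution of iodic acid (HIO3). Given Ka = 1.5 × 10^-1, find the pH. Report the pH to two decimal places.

pH = 0.84

HIO3 ⇌ IO3- + H+
Ka = x²/(0.28 − x) = 1.5 × 10^-1
x is not negligible relative to C₀; solve x² + 0.15·x − 0.042 = 0.
x = [−0.15 + √(0.15² + 0.168)]/2 = 1.43 × 10^-1 M
pH = −log[H+] = −log(1.43 × 10^-1) = 0.84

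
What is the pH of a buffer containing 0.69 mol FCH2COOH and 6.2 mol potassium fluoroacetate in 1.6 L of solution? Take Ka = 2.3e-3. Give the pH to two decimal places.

pKa = −log(2.3 × 10^-3) = 2.638
Using pH = pKa + log([base]/[acid]) with [base]/[acid] = 6.2/0.69:
pH = 2.638 + (+0.954) = 3.59

pH = 3.59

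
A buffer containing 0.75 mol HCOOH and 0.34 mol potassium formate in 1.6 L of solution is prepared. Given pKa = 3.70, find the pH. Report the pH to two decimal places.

Using pH = pKa + log([base]/[acid]) with [base]/[acid] = 0.34/0.75:
pH = 3.70 + (-0.344) = 3.36

pH = 3.36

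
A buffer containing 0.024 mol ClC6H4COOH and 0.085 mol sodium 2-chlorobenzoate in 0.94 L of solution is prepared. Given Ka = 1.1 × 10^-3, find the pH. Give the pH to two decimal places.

pKa = −log(1.1 × 10^-3) = 2.959
Using pH = pKa + log([base]/[acid]) with [base]/[acid] = 0.085/0.024:
pH = 2.959 + (+0.549) = 3.51

pH = 3.51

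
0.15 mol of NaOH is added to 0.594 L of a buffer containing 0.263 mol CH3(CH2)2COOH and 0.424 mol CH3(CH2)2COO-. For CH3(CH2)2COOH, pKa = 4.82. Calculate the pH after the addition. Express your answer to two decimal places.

pH = 5.53

OH- converts CH3(CH2)2COOH to CH3(CH2)2COO-: CH3(CH2)2COOH → 0.113 mol, CH3(CH2)2COO- → 0.574 mol.
pH = pKa + log(n_CH3(CH2)2COO-/n_CH3(CH2)2COOH) = 4.82 + log(0.574/0.113) = 4.82 + (+0.706)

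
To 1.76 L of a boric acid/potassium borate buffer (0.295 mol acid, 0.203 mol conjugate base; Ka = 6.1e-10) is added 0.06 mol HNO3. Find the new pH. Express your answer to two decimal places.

Added H+ converts B(OH)4- to B(OH)3: B(OH)3 → 0.355 mol, B(OH)4- → 0.143 mol.
pKa = −log(6.1 × 10^-10) = 9.215
pH = pKa + log([A⁻]/[HA]) = 9.215 + log(0.143/0.355) = 9.215 -0.395

pH = 8.82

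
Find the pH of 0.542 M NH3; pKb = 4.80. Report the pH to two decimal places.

NH3 + H2O ⇌ NH4+ + OH-
Kb = 10^(−4.80) = 1.58 × 10^-5
From the ICE table, Kb = [OH-]²/(0.542 − [OH-]) = 1.58 × 10^-5.
Neglecting [OH-] in the denominator: [OH-] = √(1.58 × 10^-5 × 0.542) = 2.93 × 10^-3 M
pOH = 2.53, so pH = 14.00 − pOH = 11.47

pH = 11.47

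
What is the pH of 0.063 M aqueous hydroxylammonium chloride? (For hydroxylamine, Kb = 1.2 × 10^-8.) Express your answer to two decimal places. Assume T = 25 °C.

pH = 3.64

NH3OH+ is the conjugate acid of the weak base NH2OH.
Ka = Kw/Kb = 1.0×10^-14 / 1.2 × 10^-8 = 8.33 × 10^-7
Ka = x²/(0.063 − x) = 8.33 × 10^-7
Neglecting x in the denominator: x = √(8.33 × 10^-7 × 0.063) = 2.29 × 10^-4 M
Check: 0.36% ionized — well under 5%, approximation valid.
pH = −log[H+] = −log(2.29 × 10^-4) = 3.64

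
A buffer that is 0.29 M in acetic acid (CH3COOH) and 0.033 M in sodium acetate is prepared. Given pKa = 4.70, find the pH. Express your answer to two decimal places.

pH = pKa + log([A⁻]/[HA]) = 4.70 + log(0.033/0.29)
pH = 4.70 + (-0.944) = 3.76

pH = 3.76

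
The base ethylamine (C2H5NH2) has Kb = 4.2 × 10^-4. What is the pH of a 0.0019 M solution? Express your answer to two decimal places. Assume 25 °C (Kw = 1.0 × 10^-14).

pH = 10.85

C2H5NH2 + H2O ⇌ C2H5NH3+ + OH-
From the ICE table, Kb = [OH-]²/(0.0019 − [OH-]) = 4.2 × 10^-4.
The 5% rule fails; solving [OH-]² + Kb·[OH-] − Kb·C₀ = 0 exactly:
[OH-] = [−0.00042 + √(0.00042² + 3.19e-06)]/2 = 7.08 × 10^-4 M
pOH = −log(7.08 × 10^-4) = 3.15; pH = 14.00 − 3.15 = 10.85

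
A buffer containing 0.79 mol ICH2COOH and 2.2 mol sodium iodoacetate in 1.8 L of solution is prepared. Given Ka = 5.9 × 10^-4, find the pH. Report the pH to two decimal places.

pH = 3.67

pKa = −log(5.9 × 10^-4) = 3.229
Henderson–Hasselbalch: pH = pKa + log([ICH2COO-]/[ICH2COOH]) = 3.229 + log(2.2/0.79)
pH = 3.229 + (+0.445) = 3.67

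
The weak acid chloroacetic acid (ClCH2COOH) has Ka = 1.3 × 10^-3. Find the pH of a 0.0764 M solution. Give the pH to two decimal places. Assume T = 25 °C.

ClCH2COOH ⇌ ClCH2COO- + H+
Let x = [H+] at equilibrium. Ka = x²/(0.0764 − x).
x is not negligible relative to C₀; solve x² + 0.0013·x − 9.93e-05 = 0.
x = (−Ka + √(Ka² + 4·Ka·C₀))/2 = 9.34 × 10^-3 M
pH = −log(9.34 × 10^-3) = 2.03

pH = 2.03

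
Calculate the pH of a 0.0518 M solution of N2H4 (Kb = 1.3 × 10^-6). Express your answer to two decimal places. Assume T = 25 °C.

N2H4 + H2O ⇌ N2H5+ + OH-
Let x = [OH-] at equilibrium. Kb = x²/(0.0518 − x).
Neglecting x in the denominator: x = √(1.3 × 10^-6 × 0.0518) = 2.59 × 10^-4 M
Check: 0.5% ionized — well under 5%, approximation valid.
pOH = 3.59, so pH = 14.00 − pOH = 10.41

pH = 10.41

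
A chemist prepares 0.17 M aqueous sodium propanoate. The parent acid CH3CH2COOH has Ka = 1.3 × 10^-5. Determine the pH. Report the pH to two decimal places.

CH3CH2COO- is the conjugate base of the weak acid CH3CH2COOH.
Kb = Kw/Ka = 1.0×10^-14 / 1.3 × 10^-5 = 7.69 × 10^-10
From the ICE table, Kb = [OH-]²/(0.17 − [OH-]) = 7.69 × 10^-10.
Neglecting [OH-] in the denominator: [OH-] = √(7.69 × 10^-10 × 0.17) = 1.14 × 10^-5 M
pOH = 4.94, so pH = 14.00 − pOH = 9.06

pH = 9.06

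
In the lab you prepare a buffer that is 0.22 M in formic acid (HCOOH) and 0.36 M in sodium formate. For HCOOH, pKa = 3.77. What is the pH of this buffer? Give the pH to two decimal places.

pH = pKa + log([A⁻]/[HA]) = 3.77 + log(0.36/0.22)
pH = 3.77 + (+0.214) = 3.98

pH = 3.98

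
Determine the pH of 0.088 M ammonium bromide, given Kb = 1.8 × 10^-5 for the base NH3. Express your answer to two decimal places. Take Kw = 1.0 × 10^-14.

pH = 5.16

NH4+ is the conjugate acid of the weak base NH3.
Ka = Kw/Kb = 1.0×10^-14 / 1.8 × 10^-5 = 5.56 × 10^-10
From the ICE table, Ka = [H+]²/(0.088 − [H+]) = 5.56 × 10^-10.
Since Ka ≪ C₀, [H+] ≈ √(Ka·C₀) = 6.99 × 10^-6 M.
Check: 0.0079% ionized — well under 5%, approximation valid.
pH = −log[H+] = −log(6.99 × 10^-6) = 5.16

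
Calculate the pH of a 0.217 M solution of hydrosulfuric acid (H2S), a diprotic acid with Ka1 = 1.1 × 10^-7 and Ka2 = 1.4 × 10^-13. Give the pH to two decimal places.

pH = 3.81

Ka1 ≫ Ka2, so treat the first dissociation as the only significant source of H+.
Ka1 = x²/(0.217 − x) = 1.1 × 10^-7
x ≈ √(1.1 × 10^-7 × 0.217) = 1.54 × 10^-4 M
pH = −log(1.54 × 10^-4) = 3.81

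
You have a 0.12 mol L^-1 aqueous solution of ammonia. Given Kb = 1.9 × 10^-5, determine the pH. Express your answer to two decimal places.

NH3 + H2O ⇌ NH4+ + OH-
Kb = [OH-]²/(0.12 − [OH-]) = 1.9 × 10^-5
Neglecting [OH-] in the denominator: [OH-] = √(1.9 × 10^-5 × 0.12) = 1.51 × 10^-3 M
Check: 1.3% ionized — well under 5%, approximation valid.
pOH = −log(1.51 × 10^-3) = 2.82; pH = 14.00 − 2.82 = 11.18

pH = 11.18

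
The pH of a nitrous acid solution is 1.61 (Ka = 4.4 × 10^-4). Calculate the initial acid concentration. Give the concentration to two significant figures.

C₀ = 1.4 M

[H+] = 10^(-1.61) = 2.45 × 10^-2 M = x
Ka = x²/(C₀ − x) ⇒ C₀ = x + x²/Ka
C₀ = 2.45 × 10^-2 + (2.45 × 10^-2)²/(4.4 × 10^-4) = 1.39 M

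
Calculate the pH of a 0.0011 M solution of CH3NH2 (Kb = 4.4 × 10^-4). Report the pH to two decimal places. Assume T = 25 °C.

CH3NH2 + H2O ⇌ CH3NH3+ + OH-
Kb = [OH-]²/(0.0011 − [OH-]) = 4.4 × 10^-4
Here C₀/Kb ≈ 2.5, so the small-[OH-] approximation fails. Use the quadratic:
[OH-] = [−0.00044 + √(0.00044² + 1.94e-06)]/2 = 5.10 × 10^-4 M
pOH = −log(5.10 × 10^-4) = 3.29; pH = 14.00 − 3.29 = 10.71

pH = 10.71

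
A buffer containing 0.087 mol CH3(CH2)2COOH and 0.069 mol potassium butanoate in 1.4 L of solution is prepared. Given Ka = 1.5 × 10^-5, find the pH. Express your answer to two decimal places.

pH = 4.72

pKa = −log(1.5 × 10^-5) = 4.824
pH = pKa + log([A⁻]/[HA]) = 4.824 + log(0.069/0.087)
pH = 4.824 + (-0.101) = 4.72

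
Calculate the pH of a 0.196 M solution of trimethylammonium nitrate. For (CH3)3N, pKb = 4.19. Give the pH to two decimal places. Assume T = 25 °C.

(CH3)3NH+ is the conjugate acid of the weak base (CH3)3N.
Kb = 10^(−4.19) = 6.46 × 10^-5
Ka = Kw/Kb = 1.0×10^-14 / 6.46 × 10^-5 = 1.55 × 10^-10
Let x = [H+] at equilibrium. Ka = x²/(0.196 − x).
Assume x ≪ 0.196: x ≈ √(1.55 × 10^-10 × 0.196) = 5.51 × 10^-6 M
Check: 0.0028% ionized — well under 5%, approximation valid.
pH = −log(5.51 × 10^-6) = 5.26

pH = 5.26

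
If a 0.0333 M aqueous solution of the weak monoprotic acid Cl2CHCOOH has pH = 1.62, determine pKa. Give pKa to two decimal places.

[H+] = 10^(-1.62) = 2.40 × 10^-2 M
At equilibrium [HA] = 0.0333 − 2.40 × 10^-2 = 9.30 × 10^-3 M
Ka = [H+][A-]/[HA] = (2.40 × 10^-2)² / 9.30 × 10^-3 = 6.19 × 10^-2
pKa = -log(6.19 × 10^-2) = 1.21

pKa = 1.21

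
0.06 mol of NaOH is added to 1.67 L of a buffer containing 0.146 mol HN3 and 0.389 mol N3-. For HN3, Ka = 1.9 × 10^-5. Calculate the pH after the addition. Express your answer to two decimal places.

pH = 5.44

After neutralization: n(HN3) = 0.086 mol, n(N3-) = 0.449 mol.
pKa = −log(1.9 × 10^-5) = 4.721
Henderson–Hasselbalch with mole ratio 0.449/0.086: pH = 4.721 + (+0.718)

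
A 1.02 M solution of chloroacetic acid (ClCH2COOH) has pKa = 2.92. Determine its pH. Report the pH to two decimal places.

ClCH2COOH ⇌ ClCH2COO- + H+
Ka = 10^(−2.92) = 1.20 × 10^-3
From the ICE table, Ka = [H+]²/(1.02 − [H+]) = 1.20 × 10^-3.
Since Ka ≪ C₀, [H+] ≈ √(Ka·C₀) = 3.50 × 10^-2 M.
Check: 3.4% ionized — well under 5%, approximation valid.
pH = −log(3.50 × 10^-2) = 1.46

pH = 1.46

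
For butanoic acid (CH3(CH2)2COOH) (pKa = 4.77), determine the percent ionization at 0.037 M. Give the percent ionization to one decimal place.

2.1%

CH3(CH2)2COOH ⇌ CH3(CH2)2COO- + H+; let x = [H+] at equilibrium.
Ka = 10^(−4.77) = 1.70 × 10^-5
x ≈ √(Ka·C₀) = √(1.70 × 10^-5 × 0.037) = 7.93 × 10^-4 M
Fraction ionized = 7.93 × 10^-4 / 0.037 = 0.0214 → 2.1%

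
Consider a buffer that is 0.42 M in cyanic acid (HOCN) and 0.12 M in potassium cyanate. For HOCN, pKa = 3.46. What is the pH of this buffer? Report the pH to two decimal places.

pH = pKa + log([A⁻]/[HA]) = 3.46 + log(0.12/0.42)
pH = 3.46 + (-0.544) = 2.92

pH = 2.92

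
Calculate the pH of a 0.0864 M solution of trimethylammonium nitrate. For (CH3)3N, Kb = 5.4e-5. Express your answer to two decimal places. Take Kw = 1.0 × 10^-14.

(CH3)3NH+ is the conjugate acid of the weak base (CH3)3N.
Ka = Kw/Kb = 1.0×10^-14 / 5.4 × 10^-5 = 1.85 × 10^-10
Let x = [H+] at equilibrium. Ka = x²/(0.0864 − x).
Since Ka ≪ C₀, x ≈ √(Ka·C₀) = 4.00 × 10^-6 M.
(x/C₀ = 0.0046% < 5%, so the approximation holds.)
pH = −log(4.00 × 10^-6) = 5.40

pH = 5.40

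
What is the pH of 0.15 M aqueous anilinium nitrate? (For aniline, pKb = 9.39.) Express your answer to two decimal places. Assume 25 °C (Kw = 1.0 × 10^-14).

pH = 2.72

C6H5NH3+ is the conjugate acid of the weak base C6H5NH2.
Kb = 10^(−9.39) = 4.07 × 10^-10
Ka = Kw/Kb = 1.0×10^-14 / 4.07 × 10^-10 = 2.46 × 10^-5
From the ICE table, Ka = x²/(0.15 − x) = 2.46 × 10^-5.
Neglecting x in the denominator: x = √(2.46 × 10^-5 × 0.15) = 1.92 × 10^-3 M
(x/C₀ = 1.3% < 5%, so the approximation holds.)
pH = −log(1.92 × 10^-3) = 2.72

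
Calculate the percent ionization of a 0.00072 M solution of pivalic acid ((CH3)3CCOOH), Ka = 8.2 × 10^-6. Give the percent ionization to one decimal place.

(CH3)3CCOOH ⇌ (CH3)3CCOO- + H+; let x = [H+] at equilibrium.
Ka = x²/(C₀ − x); solving the quadratic gives x = 7.28 × 10^-5 M.
Fraction ionized = 7.28 × 10^-5 / 0.00072 = 0.1011 → 10.1%

10.1%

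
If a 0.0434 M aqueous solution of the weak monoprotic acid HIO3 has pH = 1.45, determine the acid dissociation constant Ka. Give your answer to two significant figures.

[H+] = 10^(-1.45) = 3.55 × 10^-2 M
At equilibrium [HA] = 0.0434 − 3.55 × 10^-2 = 7.90 × 10^-3 M
Ka = [H+][A-]/[HA] = (3.55 × 10^-2)² / 7.90 × 10^-3 = 1.6 × 10^-1

Ka = 1.6 × 10^-1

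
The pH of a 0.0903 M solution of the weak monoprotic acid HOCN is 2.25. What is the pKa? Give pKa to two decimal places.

[H+] = 10^(-2.25) = 5.62 × 10^-3 M
At equilibrium [HA] = 0.0903 − 5.62 × 10^-3 = 8.47 × 10^-2 M
Ka = [H+][A-]/[HA] = (5.62 × 10^-3)² / 8.47 × 10^-2 = 3.73 × 10^-4
pKa = -log(3.73 × 10^-4) = 3.43

pKa = 3.43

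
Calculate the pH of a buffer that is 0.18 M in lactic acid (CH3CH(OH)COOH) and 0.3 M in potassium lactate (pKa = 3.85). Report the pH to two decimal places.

pH = pKa + log([A⁻]/[HA]) = 3.85 + log(0.3/0.18)
pH = 3.85 + (+0.222) = 4.07

pH = 4.07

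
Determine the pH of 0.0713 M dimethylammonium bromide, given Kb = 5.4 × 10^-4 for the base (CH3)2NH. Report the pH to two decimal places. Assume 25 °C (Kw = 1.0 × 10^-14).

pH = 5.94

(CH3)2NH2+ is the conjugate acid of the weak base (CH3)2NH.
Ka = Kw/Kb = 1.0×10^-14 / 5.4 × 10^-4 = 1.85 × 10^-11
From the ICE table, Ka = [H+]²/(0.0713 − [H+]) = 1.85 × 10^-11.
Neglecting [H+] in the denominator: [H+] = √(1.85 × 10^-11 × 0.0713) = 1.15 × 10^-6 M
Check: 0.0016% ionized — well under 5%, approximation valid.
pH = −log[H+] = −log(1.15 × 10^-6) = 5.94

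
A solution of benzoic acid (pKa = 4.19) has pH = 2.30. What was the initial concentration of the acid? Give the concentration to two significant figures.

C₀ = 3.9 × 10^-1 M

[H+] = 10^(-2.30) = 5.01 × 10^-3 M = x
Ka = 10^(−4.19) = 6.46 × 10^-5
Ka = x²/(C₀ − x) ⇒ C₀ = x + x²/Ka
C₀ = 5.01 × 10^-3 + (5.01 × 10^-3)²/(6.46 × 10^-5) = 3.94 × 10^-1 M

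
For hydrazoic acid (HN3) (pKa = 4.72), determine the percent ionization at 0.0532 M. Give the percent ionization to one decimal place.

HN3 ⇌ N3- + H+; let x = [H+] at equilibrium.
Ka = 10^(−4.72) = 1.91 × 10^-5
x ≈ √(Ka·C₀) = √(1.91 × 10^-5 × 0.0532) = 1.01 × 10^-3 M
Fraction ionized = 1.01 × 10^-3 / 0.0532 = 0.0190 → 1.9%

1.9%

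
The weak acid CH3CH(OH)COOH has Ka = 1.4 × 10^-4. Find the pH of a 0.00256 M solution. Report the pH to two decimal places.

pH = 3.27

CH3CH(OH)COOH ⇌ CH3CH(OH)COO- + H+
From the ICE table, Ka = x²/(0.00256 − x) = 1.4 × 10^-4.
The 5% rule fails; solving x² + Ka·x − Ka·C₀ = 0 exactly:
x = [−0.00014 + √(0.00014² + 1.43e-06)]/2 = 5.33 × 10^-4 M
pH = −log(5.33 × 10^-4) = 3.27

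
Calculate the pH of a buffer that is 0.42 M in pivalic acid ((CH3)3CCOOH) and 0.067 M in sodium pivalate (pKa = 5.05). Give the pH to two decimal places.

Henderson–Hasselbalch: pH = pKa + log([(CH3)3CCOO-]/[(CH3)3CCOOH]) = 5.05 + log(0.067/0.42)
pH = 5.05 + (-0.797) = 4.25

pH = 4.25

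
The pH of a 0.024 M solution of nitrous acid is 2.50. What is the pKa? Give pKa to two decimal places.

[H+] = 10^(-2.50) = 3.16 × 10^-3 M
At equilibrium [HA] = 0.024 − 3.16 × 10^-3 = 2.08 × 10^-2 M
Ka = [H+][A-]/[HA] = (3.16 × 10^-3)² / 2.08 × 10^-2 = 4.80 × 10^-4
pKa = -log(4.80 × 10^-4) = 3.32

pKa = 3.32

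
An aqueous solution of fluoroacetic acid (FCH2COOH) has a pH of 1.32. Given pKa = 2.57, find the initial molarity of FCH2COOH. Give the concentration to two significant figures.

C₀ = 9.0 × 10^-1 M

[H+] = 10^(-1.32) = 4.79 × 10^-2 M = x
Ka = 10^(−2.57) = 2.69 × 10^-3
Ka = x²/(C₀ − x) ⇒ C₀ = x + x²/Ka
C₀ = 4.79 × 10^-2 + (4.79 × 10^-2)²/(2.69 × 10^-3) = 9.01 × 10^-1 M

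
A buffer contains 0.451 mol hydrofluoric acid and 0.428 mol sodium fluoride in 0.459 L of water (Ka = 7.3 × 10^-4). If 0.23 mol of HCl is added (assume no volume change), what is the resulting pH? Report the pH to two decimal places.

Added H+ converts F- to HF: HF → 0.681 mol, F- → 0.198 mol.
pKa = −log(7.3 × 10^-4) = 3.137
pH = pKa + log([A⁻]/[HA]) = 3.137 + log(0.198/0.681) = 3.137 -0.536

pH = 2.60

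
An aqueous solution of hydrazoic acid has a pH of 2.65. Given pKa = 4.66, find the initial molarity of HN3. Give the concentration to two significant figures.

[H+] = 10^(-2.65) = 2.24 × 10^-3 M = x
Ka = 10^(−4.66) = 2.19 × 10^-5
Ka = x²/(C₀ − x) ⇒ C₀ = x + x²/Ka
C₀ = 2.24 × 10^-3 + (2.24 × 10^-3)²/(2.19 × 10^-5) = 2.31 × 10^-1 M

C₀ = 2.3 × 10^-1 M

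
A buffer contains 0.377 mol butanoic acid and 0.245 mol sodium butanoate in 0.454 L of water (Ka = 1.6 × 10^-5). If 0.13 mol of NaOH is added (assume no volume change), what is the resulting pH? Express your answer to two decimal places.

OH- converts CH3(CH2)2COOH to CH3(CH2)2COO-: CH3(CH2)2COOH → 0.247 mol, CH3(CH2)2COO- → 0.375 mol.
pKa = −log(1.6 × 10^-5) = 4.796
pH = pKa + log(n_CH3(CH2)2COO-/n_CH3(CH2)2COOH) = 4.796 + log(0.375/0.247) = 4.796 + (+0.181)

pH = 4.98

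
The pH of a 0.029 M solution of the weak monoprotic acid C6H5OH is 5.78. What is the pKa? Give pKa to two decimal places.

pKa = 10.02

[H+] = 10^(-5.78) = 1.66 × 10^-6 M
At equilibrium [HA] = 0.029 − 1.66 × 10^-6 = 2.90 × 10^-2 M
Ka = [H+][A-]/[HA] = (1.66 × 10^-6)² / 2.90 × 10^-2 = 9.50 × 10^-11
pKa = -log(9.50 × 10^-11) = 10.02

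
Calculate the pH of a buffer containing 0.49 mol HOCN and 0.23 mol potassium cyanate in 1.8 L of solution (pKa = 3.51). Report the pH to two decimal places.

Henderson–Hasselbalch: pH = pKa + log([OCN-]/[HOCN]) = 3.51 + log(0.23/0.49)
pH = 3.51 + (-0.328) = 3.18

pH = 3.18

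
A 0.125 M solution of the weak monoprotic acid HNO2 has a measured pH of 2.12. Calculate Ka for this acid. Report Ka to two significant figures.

Ka = 4.9 × 10^-4

[H+] = 10^(-2.12) = 7.59 × 10^-3 M
At equilibrium [HA] = 0.125 − 7.59 × 10^-3 = 1.17 × 10^-1 M
Ka = [H+][A-]/[HA] = (7.59 × 10^-3)² / 1.17 × 10^-1 = 4.9 × 10^-4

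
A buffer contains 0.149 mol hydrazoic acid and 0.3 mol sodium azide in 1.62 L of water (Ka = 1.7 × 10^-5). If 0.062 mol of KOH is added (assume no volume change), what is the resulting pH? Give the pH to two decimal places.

pH = 5.39

After neutralization: n(HN3) = 0.087 mol, n(N3-) = 0.362 mol.
pKa = −log(1.7 × 10^-5) = 4.770
pH = pKa + log([A⁻]/[HA]) = 4.770 + log(0.362/0.087) = 4.770 +0.619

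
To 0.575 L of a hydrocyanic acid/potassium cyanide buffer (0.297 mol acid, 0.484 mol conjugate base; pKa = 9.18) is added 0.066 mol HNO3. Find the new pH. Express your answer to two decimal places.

After neutralization: n(HCN) = 0.363 mol, n(CN-) = 0.418 mol.
Henderson–Hasselbalch with mole ratio 0.418/0.363: pH = 9.18 + (+0.061)

pH = 9.24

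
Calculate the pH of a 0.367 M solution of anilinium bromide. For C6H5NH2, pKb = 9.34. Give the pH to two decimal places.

pH = 2.55

C6H5NH3+ is the conjugate acid of the weak base C6H5NH2.
Kb = 10^(−9.34) = 4.57 × 10^-10
Ka = Kw/Kb = 1.0×10^-14 / 4.57 × 10^-10 = 2.19 × 10^-5
Let x = [H+] at equilibrium. Ka = x²/(0.367 − x).
Since Ka ≪ C₀, x ≈ √(Ka·C₀) = 2.84 × 10^-3 M.
Check: 0.77% ionized — well under 5%, approximation valid.
pH = −log(2.84 × 10^-3) = 2.55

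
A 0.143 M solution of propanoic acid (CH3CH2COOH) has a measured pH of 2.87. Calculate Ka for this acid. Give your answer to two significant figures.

Ka = 1.3 × 10^-5

[H+] = 10^(-2.87) = 1.35 × 10^-3 M
At equilibrium [HA] = 0.143 − 1.35 × 10^-3 = 1.42 × 10^-1 M
Ka = [H+][A-]/[HA] = (1.35 × 10^-3)² / 1.42 × 10^-1 = 1.3 × 10^-5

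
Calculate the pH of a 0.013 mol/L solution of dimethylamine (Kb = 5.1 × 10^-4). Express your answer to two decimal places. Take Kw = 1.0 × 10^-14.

pH = 11.37

(CH3)2NH + H2O ⇌ (CH3)2NH2+ + OH-
From the ICE table, Kb = x²/(0.013 − x) = 5.1 × 10^-4.
x is not negligible relative to C₀; solve x² + 0.00051·x − 6.63e-06 = 0.
x = [−0.00051 + √(0.00051² + 2.65e-05)]/2 = 2.33 × 10^-3 M
pOH = 2.63, so pH = 14.00 − pOH = 11.37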